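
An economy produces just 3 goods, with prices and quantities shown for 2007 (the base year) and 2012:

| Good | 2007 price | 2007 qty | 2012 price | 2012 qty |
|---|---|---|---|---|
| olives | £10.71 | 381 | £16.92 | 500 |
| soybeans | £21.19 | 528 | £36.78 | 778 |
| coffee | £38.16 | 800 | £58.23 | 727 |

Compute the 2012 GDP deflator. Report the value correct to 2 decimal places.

Nominal GDP 2012 = 16.92·500 + 36.78·778 + 58.23·727 = 79408.05.
Real GDP 2012 (at 2007 prices) = 10.71·500 + 21.19·778 + 38.16·727 = 49583.14.
Deflator = Nominal/Real × 100 = 79408.05/49583.14 × 100 = 160.151.

160.15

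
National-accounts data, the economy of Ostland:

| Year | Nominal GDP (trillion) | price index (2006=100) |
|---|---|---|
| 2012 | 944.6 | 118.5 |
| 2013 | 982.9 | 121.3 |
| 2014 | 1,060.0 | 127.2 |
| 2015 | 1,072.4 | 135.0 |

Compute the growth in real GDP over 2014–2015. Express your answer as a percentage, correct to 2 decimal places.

Real GDP 2014 = 1060.0/1.272 = 833.33.
Real GDP 2015 = 1072.4/1.350 = 794.37.
Change = 794.37/833.33 − 1 = -0.0468.

-4.68%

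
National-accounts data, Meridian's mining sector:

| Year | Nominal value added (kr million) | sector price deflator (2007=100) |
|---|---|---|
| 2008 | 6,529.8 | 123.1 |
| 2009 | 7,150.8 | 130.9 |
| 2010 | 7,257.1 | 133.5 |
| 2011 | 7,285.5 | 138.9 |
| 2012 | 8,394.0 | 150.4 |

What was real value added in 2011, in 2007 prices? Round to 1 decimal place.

Real value added 2011 = 7285.5 / 1.389 = 5245.14.

kr 5,245.1 million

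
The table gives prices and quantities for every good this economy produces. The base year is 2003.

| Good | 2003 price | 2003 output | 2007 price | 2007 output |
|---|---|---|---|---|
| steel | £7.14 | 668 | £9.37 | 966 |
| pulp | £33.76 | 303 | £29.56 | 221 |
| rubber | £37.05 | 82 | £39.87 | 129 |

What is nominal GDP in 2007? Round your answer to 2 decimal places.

Nominal GDP 2007 = Σ (p_2007 × q_2007) = 9.37·966 + 29.56·221 + 39.87·129 = 20727.41.

£20727.41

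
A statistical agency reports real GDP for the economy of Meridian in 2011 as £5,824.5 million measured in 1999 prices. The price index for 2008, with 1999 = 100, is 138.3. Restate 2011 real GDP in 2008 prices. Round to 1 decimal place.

Real GDP in 2008 prices = Real GDP in 1999 prices × (P_2008/P_1999) = 5824.5 × 1.383 = 8055.28.

£8,055.3 million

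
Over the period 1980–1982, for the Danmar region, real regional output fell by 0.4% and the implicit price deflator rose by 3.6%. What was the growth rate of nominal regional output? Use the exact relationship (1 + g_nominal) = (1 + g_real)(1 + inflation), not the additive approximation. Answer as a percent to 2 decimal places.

(1 + g_nom) = (1 + g_real)(1 + π) = 0.9960 × 1.0360 = 1.03186.

3.19%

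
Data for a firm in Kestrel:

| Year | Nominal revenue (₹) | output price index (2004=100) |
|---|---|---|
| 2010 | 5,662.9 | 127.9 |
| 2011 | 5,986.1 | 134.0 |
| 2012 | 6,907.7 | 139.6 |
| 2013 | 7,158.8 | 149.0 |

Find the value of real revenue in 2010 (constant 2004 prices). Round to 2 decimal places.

Real revenue 2010 = 5662.9 / 1.279 = 4427.60.

₹4,427.60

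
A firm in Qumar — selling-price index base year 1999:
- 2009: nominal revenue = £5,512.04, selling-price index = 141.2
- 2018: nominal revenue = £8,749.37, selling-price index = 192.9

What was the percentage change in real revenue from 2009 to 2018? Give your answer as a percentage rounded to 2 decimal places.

16.19%

Real revenue 2009 = 5512.04 / 1.412 = 3903.71.
Real revenue 2018 = 8749.37 / 1.929 = 4535.70.
Real growth = 4535.70 / 3903.71 − 1 = 0.1619.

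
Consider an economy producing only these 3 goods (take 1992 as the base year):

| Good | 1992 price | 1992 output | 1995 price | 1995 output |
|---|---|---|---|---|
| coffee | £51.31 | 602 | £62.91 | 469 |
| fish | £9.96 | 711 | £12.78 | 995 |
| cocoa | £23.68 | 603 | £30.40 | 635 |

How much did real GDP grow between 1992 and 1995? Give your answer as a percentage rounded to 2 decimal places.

Real GDP 1992 = Nominal GDP 1992 = 51.31·602 + 9.96·711 + 23.68·603 = 52249.22.
Real GDP 1995 (at 1992 prices) = 51.31·469 + 9.96·995 + 23.68·635 = 49011.39.
Real growth = 49011.39/52249.22 − 1 = -0.0620.

-6.20%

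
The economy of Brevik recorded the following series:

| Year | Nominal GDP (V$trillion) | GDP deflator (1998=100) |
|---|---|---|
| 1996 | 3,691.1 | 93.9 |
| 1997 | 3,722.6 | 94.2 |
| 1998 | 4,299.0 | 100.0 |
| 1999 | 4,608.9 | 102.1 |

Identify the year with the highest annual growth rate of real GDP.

1997: real = 3722.6/0.942 = 3951.80; growth vs 1996 (3930.88) = 0.53%.
1998: real = 4299.0/1.000 = 4299.00; growth vs 1997 (3951.80) = 8.79%.
1999: real = 4608.9/1.021 = 4514.10; growth vs 1998 (4299.00) = 5.00%.

1998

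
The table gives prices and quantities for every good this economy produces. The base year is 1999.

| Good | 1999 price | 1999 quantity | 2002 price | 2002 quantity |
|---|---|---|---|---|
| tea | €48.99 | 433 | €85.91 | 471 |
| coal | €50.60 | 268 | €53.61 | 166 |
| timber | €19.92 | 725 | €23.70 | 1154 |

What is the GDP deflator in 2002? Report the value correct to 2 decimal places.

140.86

Nominal GDP 2002 = 85.91·471 + 53.61·166 + 23.70·1154 = 76712.67.
Real GDP 2002 (at 1999 prices) = 48.99·471 + 50.60·166 + 19.92·1154 = 54461.57.
Deflator = Nominal/Real × 100 = 76712.67/54461.57 × 100 = 140.857.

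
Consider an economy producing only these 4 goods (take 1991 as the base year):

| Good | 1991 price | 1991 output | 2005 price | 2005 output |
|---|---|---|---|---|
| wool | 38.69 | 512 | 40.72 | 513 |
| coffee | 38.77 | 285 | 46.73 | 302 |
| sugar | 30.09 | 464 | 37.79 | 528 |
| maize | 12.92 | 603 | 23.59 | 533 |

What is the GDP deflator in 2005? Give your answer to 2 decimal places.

Nominal GDP 2005 = 40.72·513 + 46.73·302 + 37.79·528 + 23.59·533 = 67528.41.
Real GDP 2005 (at 1991 prices) = 38.69·513 + 38.77·302 + 30.09·528 + 12.92·533 = 54330.39.
Deflator = Nominal/Real × 100 = 67528.41/54330.39 × 100 = 124.292.

124.29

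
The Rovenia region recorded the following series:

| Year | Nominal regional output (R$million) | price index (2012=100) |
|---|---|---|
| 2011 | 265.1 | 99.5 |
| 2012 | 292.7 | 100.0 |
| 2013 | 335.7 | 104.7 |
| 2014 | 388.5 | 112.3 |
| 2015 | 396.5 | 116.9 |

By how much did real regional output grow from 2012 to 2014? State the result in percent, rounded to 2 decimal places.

18.19%

Real regional output 2012 = 292.7/1.000 = 292.70.
Real regional output 2014 = 388.5/1.123 = 345.95.
Change = 345.95/292.70 − 1 = 0.1819.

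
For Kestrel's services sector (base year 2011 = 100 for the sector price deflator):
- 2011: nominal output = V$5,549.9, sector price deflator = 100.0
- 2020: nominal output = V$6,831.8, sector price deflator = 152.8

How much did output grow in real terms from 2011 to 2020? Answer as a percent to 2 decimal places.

-19.44%

Deflate each year: 2011 → 5549.9/1.000 = 5549.90; 2020 → 6831.8/1.528 = 4471.07.
So real output changed by 4471.07/5549.90 − 1 = -0.1944, i.e. -19.44%.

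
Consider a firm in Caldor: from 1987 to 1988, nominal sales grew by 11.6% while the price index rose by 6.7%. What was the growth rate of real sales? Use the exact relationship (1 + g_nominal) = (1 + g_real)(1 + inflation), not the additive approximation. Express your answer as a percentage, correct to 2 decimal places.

4.59%

(1 + g_nom) = (1 + g_real)(1 + π), so g_real = 1.1160 / 1.0670 − 1 = 0.04592.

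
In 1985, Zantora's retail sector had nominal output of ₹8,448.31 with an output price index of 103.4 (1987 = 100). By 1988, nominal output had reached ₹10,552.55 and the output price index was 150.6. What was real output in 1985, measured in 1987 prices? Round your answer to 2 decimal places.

Real output = Nominal / (output price index/100) = 8448.31 / 1.034 = 8170.51.

₹8,170.51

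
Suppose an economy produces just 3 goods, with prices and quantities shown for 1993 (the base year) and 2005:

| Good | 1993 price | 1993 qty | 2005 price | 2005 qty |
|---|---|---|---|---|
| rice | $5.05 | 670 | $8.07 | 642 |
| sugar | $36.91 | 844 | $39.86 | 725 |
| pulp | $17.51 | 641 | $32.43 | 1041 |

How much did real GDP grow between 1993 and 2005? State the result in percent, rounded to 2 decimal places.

5.40%

Real GDP 1993 = Nominal GDP 1993 = 5.05·670 + 36.91·844 + 17.51·641 = 45759.45.
Real GDP 2005 (at 1993 prices) = 5.05·642 + 36.91·725 + 17.51·1041 = 48229.76.
Real growth = 48229.76/45759.45 − 1 = 0.0540.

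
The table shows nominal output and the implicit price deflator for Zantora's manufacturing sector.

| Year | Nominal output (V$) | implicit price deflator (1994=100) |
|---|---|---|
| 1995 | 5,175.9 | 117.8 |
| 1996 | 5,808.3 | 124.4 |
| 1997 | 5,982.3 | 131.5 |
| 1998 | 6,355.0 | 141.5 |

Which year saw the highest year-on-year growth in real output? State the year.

1996: real = 5808.3/1.244 = 4669.05; growth vs 1995 (4393.80) = 6.26%.
1997: real = 5982.3/1.315 = 4549.28; growth vs 1996 (4669.05) = -2.57%.
1998: real = 6355.0/1.415 = 4491.17; growth vs 1997 (4549.28) = -1.28%.

1996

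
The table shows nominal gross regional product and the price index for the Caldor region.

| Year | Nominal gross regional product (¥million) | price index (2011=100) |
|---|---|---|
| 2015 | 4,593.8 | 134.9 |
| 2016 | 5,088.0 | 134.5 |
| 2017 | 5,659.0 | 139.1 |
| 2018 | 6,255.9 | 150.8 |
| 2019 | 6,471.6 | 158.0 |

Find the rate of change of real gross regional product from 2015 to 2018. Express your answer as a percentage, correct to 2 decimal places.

Real gross regional product 2015 = 4593.8/1.349 = 3405.34.
Real gross regional product 2018 = 6255.9/1.508 = 4148.47.
Change = 4148.47/3405.34 − 1 = 0.2182.

21.82%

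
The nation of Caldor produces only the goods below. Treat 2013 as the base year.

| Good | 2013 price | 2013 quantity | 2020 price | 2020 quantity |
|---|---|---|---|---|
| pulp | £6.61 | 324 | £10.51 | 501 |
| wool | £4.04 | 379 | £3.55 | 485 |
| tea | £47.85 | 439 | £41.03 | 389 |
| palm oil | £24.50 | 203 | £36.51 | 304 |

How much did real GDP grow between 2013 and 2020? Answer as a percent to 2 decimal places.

Real GDP 2013 = Nominal GDP 2013 = 6.61·324 + 4.04·379 + 47.85·439 + 24.50·203 = 29652.45.
Real GDP 2020 (at 2013 prices) = 6.61·501 + 4.04·485 + 47.85·389 + 24.50·304 = 31332.66.
Real growth = 31332.66/29652.45 − 1 = 0.0567.

5.67%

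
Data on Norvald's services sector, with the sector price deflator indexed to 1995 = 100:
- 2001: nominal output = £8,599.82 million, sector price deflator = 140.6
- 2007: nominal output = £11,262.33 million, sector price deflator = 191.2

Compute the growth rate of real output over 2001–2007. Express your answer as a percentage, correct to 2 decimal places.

-3.70%

Deflate each year: 2001 → 8599.82/1.406 = 6116.51; 2007 → 11262.33/1.912 = 5890.34.
So real output changed by 5890.34/6116.51 − 1 = -0.0370, i.e. -3.70%.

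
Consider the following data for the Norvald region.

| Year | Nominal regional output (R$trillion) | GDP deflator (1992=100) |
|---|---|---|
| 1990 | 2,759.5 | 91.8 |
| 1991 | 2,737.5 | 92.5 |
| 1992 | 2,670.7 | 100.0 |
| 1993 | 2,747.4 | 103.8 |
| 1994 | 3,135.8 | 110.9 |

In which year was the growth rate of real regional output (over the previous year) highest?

1991: real = 2737.5/0.925 = 2959.46; growth vs 1990 (3005.99) = -1.55%.
1992: real = 2670.7/1.000 = 2670.70; growth vs 1991 (2959.46) = -9.76%.
1993: real = 2747.4/1.038 = 2646.82; growth vs 1992 (2670.70) = -0.89%.
1994: real = 3135.8/1.109 = 2827.59; growth vs 1993 (2646.82) = 6.83%.

1994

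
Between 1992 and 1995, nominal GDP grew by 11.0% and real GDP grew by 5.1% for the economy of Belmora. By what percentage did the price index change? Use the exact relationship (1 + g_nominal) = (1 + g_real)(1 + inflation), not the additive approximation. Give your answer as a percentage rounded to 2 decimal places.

(1 + g_nom) = (1 + g_real)(1 + π), so π = 1.1100 / 1.0510 − 1 = 0.05614.

5.61%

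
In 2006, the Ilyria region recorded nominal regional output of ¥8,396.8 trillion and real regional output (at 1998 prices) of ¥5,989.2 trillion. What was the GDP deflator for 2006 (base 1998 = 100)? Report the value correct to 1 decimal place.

GDP deflator = (Nominal / Real) × 100 = 8396.8 / 5989.2 × 100 = 140.20.

140.2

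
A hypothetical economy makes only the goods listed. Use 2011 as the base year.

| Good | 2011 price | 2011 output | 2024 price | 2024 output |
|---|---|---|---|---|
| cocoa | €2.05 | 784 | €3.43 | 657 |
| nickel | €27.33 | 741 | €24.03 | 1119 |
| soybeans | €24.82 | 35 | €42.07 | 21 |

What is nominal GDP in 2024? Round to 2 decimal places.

€30026.55

Nominal GDP 2024 = Σ (p_2024 × q_2024) = 3.43·657 + 24.03·1119 + 42.07·21 = 30026.55.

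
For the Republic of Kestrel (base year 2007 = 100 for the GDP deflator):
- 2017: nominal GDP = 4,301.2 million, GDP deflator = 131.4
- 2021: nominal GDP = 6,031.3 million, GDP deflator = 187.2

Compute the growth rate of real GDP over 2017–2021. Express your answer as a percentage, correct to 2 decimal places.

-1.57%

Deflate each year: 2017 → 4301.2/1.314 = 3273.36; 2021 → 6031.3/1.872 = 3221.85.
So real GDP changed by 3221.85/3273.36 − 1 = -0.0157, i.e. -1.57%.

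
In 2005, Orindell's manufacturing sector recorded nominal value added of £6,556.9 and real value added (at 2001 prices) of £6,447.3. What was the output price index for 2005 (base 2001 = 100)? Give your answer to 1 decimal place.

101.7

output price index = (Nominal / Real) × 100 = 6556.9 / 6447.3 × 100 = 101.70.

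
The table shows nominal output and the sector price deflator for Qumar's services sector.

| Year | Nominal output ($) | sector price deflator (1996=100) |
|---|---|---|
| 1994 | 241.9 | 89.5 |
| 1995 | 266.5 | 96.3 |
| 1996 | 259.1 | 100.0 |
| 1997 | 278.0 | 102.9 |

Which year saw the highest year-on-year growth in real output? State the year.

1995: real = 266.5/0.963 = 276.74; growth vs 1994 (270.28) = 2.39%.
1996: real = 259.1/1.000 = 259.10; growth vs 1995 (276.74) = -6.37%.
1997: real = 278.0/1.029 = 270.17; growth vs 1996 (259.10) = 4.27%.

1997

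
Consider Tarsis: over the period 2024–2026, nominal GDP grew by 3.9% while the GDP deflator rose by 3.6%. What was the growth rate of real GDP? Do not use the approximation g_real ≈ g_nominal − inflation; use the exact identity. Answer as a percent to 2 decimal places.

(1 + g_nom) = (1 + g_real)(1 + π), so g_real = 1.0390 / 1.0360 − 1 = 0.00290.

0.29%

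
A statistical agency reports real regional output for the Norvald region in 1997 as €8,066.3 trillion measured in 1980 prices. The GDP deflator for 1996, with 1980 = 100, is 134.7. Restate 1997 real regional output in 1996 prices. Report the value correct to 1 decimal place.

€10,865.3 trillion

Real regional output in 1996 prices = Real regional output in 1980 prices × (P_1996/P_1980) = 8066.3 × 1.347 = 10865.31.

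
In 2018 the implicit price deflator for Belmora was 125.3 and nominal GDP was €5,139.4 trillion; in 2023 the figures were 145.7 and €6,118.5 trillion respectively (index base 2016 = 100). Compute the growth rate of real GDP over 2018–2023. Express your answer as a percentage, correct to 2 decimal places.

Real GDP 2018 = 5139.4 / 1.253 = 4101.68.
Real GDP 2023 = 6118.5 / 1.457 = 4199.38.
Real growth = 4199.38 / 4101.68 − 1 = 0.0238.

2.38%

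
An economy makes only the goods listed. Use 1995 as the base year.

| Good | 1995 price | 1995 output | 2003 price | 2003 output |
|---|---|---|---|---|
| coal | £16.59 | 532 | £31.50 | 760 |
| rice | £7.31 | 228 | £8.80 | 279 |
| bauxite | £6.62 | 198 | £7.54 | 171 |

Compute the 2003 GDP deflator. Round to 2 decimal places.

Nominal GDP 2003 = 31.50·760 + 8.80·279 + 7.54·171 = 27684.54.
Real GDP 2003 (at 1995 prices) = 16.59·760 + 7.31·279 + 6.62·171 = 15779.91.
Deflator = Nominal/Real × 100 = 27684.54/15779.91 × 100 = 175.442.

175.44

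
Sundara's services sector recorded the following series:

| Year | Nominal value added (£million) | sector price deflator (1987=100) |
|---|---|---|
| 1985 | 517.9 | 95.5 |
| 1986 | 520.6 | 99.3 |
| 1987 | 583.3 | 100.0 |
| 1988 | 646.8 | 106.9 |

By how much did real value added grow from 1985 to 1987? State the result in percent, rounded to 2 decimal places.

7.56%

Real value added 1985 = 517.9/0.955 = 542.30.
Real value added 1987 = 583.3/1.000 = 583.30.
Change = 583.30/542.30 − 1 = 0.0756.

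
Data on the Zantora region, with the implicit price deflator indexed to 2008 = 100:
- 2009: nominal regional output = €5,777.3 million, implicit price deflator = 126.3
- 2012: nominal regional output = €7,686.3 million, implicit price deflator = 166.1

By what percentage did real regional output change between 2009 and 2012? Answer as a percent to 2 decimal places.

1.16%

Deflate each year: 2009 → 5777.3/1.263 = 4574.27; 2012 → 7686.3/1.661 = 4627.51.
So real regional output changed by 4627.51/4574.27 − 1 = 0.0116, i.e. 1.16%.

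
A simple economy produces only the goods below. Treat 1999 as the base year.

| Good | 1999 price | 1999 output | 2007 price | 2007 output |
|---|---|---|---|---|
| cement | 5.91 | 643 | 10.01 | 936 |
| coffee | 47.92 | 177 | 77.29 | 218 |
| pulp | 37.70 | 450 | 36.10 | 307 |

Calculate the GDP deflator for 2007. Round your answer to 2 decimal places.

Nominal GDP 2007 = 10.01·936 + 77.29·218 + 36.10·307 = 37301.28.
Real GDP 2007 (at 1999 prices) = 5.91·936 + 47.92·218 + 37.70·307 = 27552.22.
Deflator = Nominal/Real × 100 = 37301.28/27552.22 × 100 = 135.384.

135.38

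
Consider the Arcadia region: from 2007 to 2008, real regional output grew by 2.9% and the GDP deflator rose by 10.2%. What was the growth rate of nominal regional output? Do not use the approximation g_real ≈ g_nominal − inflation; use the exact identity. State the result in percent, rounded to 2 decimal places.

13.40%

(1 + g_nom) = (1 + g_real)(1 + π) = 1.0290 × 1.1020 = 1.13396.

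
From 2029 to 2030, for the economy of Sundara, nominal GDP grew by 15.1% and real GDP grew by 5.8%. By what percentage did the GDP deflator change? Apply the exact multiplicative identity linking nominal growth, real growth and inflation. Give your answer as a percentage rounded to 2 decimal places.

8.79%

(1 + g_nom) = (1 + g_real)(1 + π), so π = 1.1510 / 1.0580 − 1 = 0.08790.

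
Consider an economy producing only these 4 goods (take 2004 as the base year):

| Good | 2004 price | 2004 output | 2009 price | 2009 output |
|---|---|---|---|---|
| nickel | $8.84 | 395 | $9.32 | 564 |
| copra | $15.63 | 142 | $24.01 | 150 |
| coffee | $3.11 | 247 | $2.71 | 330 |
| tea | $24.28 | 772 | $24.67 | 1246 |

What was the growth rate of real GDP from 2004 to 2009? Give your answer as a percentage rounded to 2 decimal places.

Real GDP 2004 = Nominal GDP 2004 = 8.84·395 + 15.63·142 + 3.11·247 + 24.28·772 = 25223.59.
Real GDP 2009 (at 2004 prices) = 8.84·564 + 15.63·150 + 3.11·330 + 24.28·1246 = 38609.44.
Real growth = 38609.44/25223.59 − 1 = 0.5307.

53.07%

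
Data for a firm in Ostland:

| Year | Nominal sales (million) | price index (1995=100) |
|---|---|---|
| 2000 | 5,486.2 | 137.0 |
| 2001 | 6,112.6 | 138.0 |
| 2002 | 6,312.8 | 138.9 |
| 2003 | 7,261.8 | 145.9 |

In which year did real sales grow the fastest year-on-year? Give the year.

2001: real = 6112.6/1.380 = 4429.42; growth vs 2000 (4004.53) = 10.61%.
2002: real = 6312.8/1.389 = 4544.85; growth vs 2001 (4429.42) = 2.61%.
2003: real = 7261.8/1.459 = 4977.24; growth vs 2002 (4544.85) = 9.51%.

2001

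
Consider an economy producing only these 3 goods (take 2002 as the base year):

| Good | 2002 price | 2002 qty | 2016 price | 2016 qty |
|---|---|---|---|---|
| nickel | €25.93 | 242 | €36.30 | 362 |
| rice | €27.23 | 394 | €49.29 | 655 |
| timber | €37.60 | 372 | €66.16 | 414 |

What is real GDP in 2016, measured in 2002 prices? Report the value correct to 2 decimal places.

Real GDP 2016 = Σ (p_2002 × q_2016) = 25.93·362 + 27.23·655 + 37.60·414 = 42788.71.

€42788.71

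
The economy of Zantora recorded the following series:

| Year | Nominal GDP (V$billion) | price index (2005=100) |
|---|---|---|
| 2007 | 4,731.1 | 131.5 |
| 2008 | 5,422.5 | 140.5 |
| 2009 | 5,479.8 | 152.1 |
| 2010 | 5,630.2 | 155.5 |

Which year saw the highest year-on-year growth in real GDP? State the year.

2008: real = 5422.5/1.405 = 3859.43; growth vs 2007 (3597.79) = 7.27%.
2009: real = 5479.8/1.521 = 3602.76; growth vs 2008 (3859.43) = -6.65%.
2010: real = 5630.2/1.555 = 3620.71; growth vs 2009 (3602.76) = 0.50%.

2008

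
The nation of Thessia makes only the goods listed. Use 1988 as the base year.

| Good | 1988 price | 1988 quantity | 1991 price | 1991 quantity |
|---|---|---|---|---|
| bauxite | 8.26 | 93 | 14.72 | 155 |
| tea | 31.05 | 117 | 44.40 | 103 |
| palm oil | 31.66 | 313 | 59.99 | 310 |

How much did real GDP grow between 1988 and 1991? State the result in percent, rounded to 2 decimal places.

-0.12%

Real GDP 1988 = Nominal GDP 1988 = 8.26·93 + 31.05·117 + 31.66·313 = 14310.61.
Real GDP 1991 (at 1988 prices) = 8.26·155 + 31.05·103 + 31.66·310 = 14293.05.
Real growth = 14293.05/14310.61 − 1 = -0.0012.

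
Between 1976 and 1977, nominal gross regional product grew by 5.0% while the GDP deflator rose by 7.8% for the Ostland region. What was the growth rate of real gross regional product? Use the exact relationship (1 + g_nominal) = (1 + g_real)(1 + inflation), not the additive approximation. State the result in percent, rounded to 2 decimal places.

-2.60%

(1 + g_nom) = (1 + g_real)(1 + π), so g_real = 1.0500 / 1.0780 − 1 = -0.02597.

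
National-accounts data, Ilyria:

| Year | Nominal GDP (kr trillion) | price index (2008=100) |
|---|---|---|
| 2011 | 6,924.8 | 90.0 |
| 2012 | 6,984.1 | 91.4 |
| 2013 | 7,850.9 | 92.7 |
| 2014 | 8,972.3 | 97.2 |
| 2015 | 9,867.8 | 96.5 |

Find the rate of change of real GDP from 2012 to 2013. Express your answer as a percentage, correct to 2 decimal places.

Real GDP 2012 = 6984.1/0.914 = 7641.25.
Real GDP 2013 = 7850.9/0.927 = 8469.15.
Change = 8469.15/7641.25 − 1 = 0.1083.

10.83%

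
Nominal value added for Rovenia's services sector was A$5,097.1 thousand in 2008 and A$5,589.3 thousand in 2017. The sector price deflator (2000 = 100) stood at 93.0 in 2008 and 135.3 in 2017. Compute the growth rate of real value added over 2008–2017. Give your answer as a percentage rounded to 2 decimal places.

-24.63%

Deflate each year: 2008 → 5097.1/0.930 = 5480.75; 2017 → 5589.3/1.353 = 4131.04.
So real value added changed by 4131.04/5480.75 − 1 = -0.2463, i.e. -24.63%.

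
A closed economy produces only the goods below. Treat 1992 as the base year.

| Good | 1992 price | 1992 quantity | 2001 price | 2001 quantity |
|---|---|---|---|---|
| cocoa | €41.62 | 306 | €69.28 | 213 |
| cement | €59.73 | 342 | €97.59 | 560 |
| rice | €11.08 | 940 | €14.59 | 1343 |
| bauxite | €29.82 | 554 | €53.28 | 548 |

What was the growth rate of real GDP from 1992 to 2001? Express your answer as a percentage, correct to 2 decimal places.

22.36%

Real GDP 1992 = Nominal GDP 1992 = 41.62·306 + 59.73·342 + 11.08·940 + 29.82·554 = 60098.86.
Real GDP 2001 (at 1992 prices) = 41.62·213 + 59.73·560 + 11.08·1343 + 29.82·548 = 73535.66.
Real growth = 73535.66/60098.86 − 1 = 0.2236.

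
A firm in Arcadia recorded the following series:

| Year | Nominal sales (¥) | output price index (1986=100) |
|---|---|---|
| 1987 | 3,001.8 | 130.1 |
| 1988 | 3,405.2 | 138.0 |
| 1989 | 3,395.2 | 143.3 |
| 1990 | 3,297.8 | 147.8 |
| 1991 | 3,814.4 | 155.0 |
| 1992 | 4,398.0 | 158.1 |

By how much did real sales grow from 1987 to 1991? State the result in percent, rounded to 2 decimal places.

Real sales 1987 = 3001.8/1.301 = 2307.30.
Real sales 1991 = 3814.4/1.550 = 2460.90.
Change = 2460.90/2307.30 − 1 = 0.0666.

6.66%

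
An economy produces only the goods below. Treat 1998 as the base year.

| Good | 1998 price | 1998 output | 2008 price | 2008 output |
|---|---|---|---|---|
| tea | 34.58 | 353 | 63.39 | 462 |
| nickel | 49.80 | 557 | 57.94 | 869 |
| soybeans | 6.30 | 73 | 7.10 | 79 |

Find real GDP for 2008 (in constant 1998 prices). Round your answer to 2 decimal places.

Real GDP 2008 = Σ (p_1998 × q_2008) = 34.58·462 + 49.80·869 + 6.30·79 = 59749.86.

59749.86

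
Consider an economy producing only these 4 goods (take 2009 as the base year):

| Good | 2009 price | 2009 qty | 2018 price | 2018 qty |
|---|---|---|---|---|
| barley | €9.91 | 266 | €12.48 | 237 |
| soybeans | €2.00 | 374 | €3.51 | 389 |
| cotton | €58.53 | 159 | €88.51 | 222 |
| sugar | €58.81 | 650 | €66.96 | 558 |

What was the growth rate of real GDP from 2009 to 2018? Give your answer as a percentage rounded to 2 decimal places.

-3.89%

Real GDP 2009 = Nominal GDP 2009 = 9.91·266 + 2.00·374 + 58.53·159 + 58.81·650 = 50916.83.
Real GDP 2018 (at 2009 prices) = 9.91·237 + 2.00·389 + 58.53·222 + 58.81·558 = 48936.31.
Real growth = 48936.31/50916.83 − 1 = -0.0389.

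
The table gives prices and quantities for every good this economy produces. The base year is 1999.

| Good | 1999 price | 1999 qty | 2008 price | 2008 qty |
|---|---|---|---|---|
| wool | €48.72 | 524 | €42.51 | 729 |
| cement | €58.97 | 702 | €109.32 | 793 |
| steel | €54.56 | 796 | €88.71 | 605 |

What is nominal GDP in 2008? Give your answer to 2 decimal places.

€171350.10

Nominal GDP 2008 = Σ (p_2008 × q_2008) = 42.51·729 + 109.32·793 + 88.71·605 = 171350.10.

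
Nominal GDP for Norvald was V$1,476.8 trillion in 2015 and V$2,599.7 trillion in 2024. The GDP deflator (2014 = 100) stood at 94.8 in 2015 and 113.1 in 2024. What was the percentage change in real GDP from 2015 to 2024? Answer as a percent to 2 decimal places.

Real GDP 2015 = 1476.8 / 0.948 = 1557.81.
Real GDP 2024 = 2599.7 / 1.131 = 2298.59.
Real growth = 2298.59 / 1557.81 − 1 = 0.4755.

47.55%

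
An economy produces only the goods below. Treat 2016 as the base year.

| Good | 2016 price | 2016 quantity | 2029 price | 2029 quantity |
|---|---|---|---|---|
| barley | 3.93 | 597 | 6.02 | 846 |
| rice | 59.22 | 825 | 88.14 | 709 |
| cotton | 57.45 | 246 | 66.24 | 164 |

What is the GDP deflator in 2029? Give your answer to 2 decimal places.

Nominal GDP 2029 = 6.02·846 + 88.14·709 + 66.24·164 = 78447.54.
Real GDP 2029 (at 2016 prices) = 3.93·846 + 59.22·709 + 57.45·164 = 54733.56.
Deflator = Nominal/Real × 100 = 78447.54/54733.56 × 100 = 143.326.

143.33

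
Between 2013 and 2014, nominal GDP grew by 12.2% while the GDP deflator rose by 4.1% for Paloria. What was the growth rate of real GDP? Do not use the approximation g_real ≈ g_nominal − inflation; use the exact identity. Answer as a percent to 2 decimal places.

7.78%

(1 + g_nom) = (1 + g_real)(1 + π), so g_real = 1.1220 / 1.0410 − 1 = 0.07781.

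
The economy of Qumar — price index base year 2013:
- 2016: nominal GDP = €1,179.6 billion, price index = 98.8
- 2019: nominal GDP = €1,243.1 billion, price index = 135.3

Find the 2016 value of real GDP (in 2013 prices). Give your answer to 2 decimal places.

Real GDP = Nominal / (price index/100) = 1179.6 / 0.988 = 1193.93.

€1,193.93 billion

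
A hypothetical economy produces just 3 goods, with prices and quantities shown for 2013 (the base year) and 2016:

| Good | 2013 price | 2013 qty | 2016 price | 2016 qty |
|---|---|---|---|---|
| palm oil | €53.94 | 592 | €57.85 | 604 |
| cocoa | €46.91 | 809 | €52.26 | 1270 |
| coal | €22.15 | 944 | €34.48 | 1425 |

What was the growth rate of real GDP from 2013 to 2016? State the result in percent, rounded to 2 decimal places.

36.27%

Real GDP 2013 = Nominal GDP 2013 = 53.94·592 + 46.91·809 + 22.15·944 = 90792.27.
Real GDP 2016 (at 2013 prices) = 53.94·604 + 46.91·1270 + 22.15·1425 = 123719.21.
Real growth = 123719.21/90792.27 − 1 = 0.3627.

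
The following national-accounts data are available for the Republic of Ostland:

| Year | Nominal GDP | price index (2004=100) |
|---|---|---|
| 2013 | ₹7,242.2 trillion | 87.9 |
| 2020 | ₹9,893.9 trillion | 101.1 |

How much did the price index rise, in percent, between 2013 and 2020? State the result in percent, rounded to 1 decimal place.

Price-level change = 101.1 / 87.9 − 1 = 0.1502.

15.0%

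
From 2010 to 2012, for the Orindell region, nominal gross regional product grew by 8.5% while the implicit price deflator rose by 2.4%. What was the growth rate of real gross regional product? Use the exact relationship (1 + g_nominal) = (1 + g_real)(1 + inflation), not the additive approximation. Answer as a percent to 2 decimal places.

5.96%

(1 + g_nom) = (1 + g_real)(1 + π), so g_real = 1.0850 / 1.0240 − 1 = 0.05957.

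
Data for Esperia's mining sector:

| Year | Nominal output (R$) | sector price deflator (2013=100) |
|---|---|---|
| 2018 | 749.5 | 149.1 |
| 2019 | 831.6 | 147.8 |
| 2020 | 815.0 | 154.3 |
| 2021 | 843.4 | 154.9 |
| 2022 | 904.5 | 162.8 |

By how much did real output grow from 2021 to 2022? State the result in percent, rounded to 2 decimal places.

2.04%

Real output 2021 = 843.4/1.549 = 544.48.
Real output 2022 = 904.5/1.628 = 555.59.
Change = 555.59/544.48 − 1 = 0.0204.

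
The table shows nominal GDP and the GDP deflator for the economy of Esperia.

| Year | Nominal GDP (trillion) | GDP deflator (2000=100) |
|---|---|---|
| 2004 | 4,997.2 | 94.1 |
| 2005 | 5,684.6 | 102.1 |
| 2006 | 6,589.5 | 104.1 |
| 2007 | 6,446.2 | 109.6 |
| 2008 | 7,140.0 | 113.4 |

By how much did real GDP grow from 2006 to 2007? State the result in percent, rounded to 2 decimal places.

-7.08%

Real GDP 2006 = 6589.5/1.041 = 6329.97.
Real GDP 2007 = 6446.2/1.096 = 5881.57.
Change = 5881.57/6329.97 − 1 = -0.0708.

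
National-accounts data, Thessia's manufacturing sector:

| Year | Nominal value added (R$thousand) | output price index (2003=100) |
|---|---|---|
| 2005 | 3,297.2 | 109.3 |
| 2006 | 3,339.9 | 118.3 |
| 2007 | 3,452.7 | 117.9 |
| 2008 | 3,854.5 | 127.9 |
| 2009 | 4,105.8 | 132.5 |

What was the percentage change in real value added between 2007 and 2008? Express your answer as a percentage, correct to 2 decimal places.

Real value added 2007 = 3452.7/1.179 = 2928.50.
Real value added 2008 = 3854.5/1.279 = 3013.68.
Change = 3013.68/2928.50 − 1 = 0.0291.

2.91%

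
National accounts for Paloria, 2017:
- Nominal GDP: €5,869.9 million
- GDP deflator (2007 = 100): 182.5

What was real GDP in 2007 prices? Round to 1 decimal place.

€3,216.4 million

Real GDP = Nominal / (GDP deflator/100) = 5869.9 / 1.825 = 3216.38.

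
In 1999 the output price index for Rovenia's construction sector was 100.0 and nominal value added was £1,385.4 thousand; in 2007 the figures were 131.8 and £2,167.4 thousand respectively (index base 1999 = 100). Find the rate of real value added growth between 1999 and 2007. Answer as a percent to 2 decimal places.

18.70%

Real value added 1999 = 1385.4 / 1.000 = 1385.40.
Real value added 2007 = 2167.4 / 1.318 = 1644.46.
Real growth = 1644.46 / 1385.40 − 1 = 0.1870.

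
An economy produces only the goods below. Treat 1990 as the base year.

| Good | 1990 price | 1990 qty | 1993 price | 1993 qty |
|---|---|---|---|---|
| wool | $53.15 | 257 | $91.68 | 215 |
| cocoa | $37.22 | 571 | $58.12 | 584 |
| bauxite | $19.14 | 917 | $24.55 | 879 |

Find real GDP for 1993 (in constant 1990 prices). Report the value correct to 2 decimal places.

Real GDP 1993 = Σ (p_1990 × q_1993) = 53.15·215 + 37.22·584 + 19.14·879 = 49987.79.

$49987.79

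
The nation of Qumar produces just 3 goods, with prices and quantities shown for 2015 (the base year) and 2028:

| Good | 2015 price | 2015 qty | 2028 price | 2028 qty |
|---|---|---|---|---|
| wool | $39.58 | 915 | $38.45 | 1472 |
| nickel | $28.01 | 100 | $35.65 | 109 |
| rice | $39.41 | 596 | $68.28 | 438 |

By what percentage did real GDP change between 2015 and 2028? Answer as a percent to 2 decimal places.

Real GDP 2015 = Nominal GDP 2015 = 39.58·915 + 28.01·100 + 39.41·596 = 62505.06.
Real GDP 2028 (at 2015 prices) = 39.58·1472 + 28.01·109 + 39.41·438 = 78576.43.
Real growth = 78576.43/62505.06 − 1 = 0.2571.

25.71%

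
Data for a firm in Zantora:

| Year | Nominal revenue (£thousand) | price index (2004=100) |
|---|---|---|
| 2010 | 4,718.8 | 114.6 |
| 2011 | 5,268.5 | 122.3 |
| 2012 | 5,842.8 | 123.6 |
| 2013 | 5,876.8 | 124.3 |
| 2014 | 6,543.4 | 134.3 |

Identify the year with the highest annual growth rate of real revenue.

2011: real = 5268.5/1.223 = 4307.85; growth vs 2010 (4117.63) = 4.62%.
2012: real = 5842.8/1.236 = 4727.18; growth vs 2011 (4307.85) = 9.73%.
2013: real = 5876.8/1.243 = 4727.92; growth vs 2012 (4727.18) = 0.02%.
2014: real = 6543.4/1.343 = 4872.23; growth vs 2013 (4727.92) = 3.05%.

2012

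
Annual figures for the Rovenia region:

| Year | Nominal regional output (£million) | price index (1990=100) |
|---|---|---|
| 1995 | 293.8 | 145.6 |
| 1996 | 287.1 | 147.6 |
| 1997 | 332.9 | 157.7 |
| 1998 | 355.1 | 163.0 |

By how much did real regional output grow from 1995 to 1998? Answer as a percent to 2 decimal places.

Real regional output 1995 = 293.8/1.456 = 201.79.
Real regional output 1998 = 355.1/1.630 = 217.85.
Change = 217.85/201.79 − 1 = 0.0796.

7.96%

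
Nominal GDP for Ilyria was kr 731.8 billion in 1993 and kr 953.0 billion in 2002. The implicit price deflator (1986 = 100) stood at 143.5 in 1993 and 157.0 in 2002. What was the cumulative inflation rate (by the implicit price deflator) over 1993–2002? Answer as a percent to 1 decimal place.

9.4%

Price-level change = 157.0 / 143.5 − 1 = 0.0941.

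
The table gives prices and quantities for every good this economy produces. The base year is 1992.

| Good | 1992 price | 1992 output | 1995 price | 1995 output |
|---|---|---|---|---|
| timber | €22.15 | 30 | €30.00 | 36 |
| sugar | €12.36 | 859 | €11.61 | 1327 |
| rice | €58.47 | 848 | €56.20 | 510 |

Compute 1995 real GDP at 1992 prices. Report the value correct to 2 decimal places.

Real GDP 1995 = Σ (p_1992 × q_1995) = 22.15·36 + 12.36·1327 + 58.47·510 = 47018.82.

€47018.82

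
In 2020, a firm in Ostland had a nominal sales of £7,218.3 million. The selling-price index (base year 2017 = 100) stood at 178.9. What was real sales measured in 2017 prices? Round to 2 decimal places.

£4,034.82 million

Real sales = Nominal / (selling-price index/100) = 7218.3 / 1.789 = 4034.82.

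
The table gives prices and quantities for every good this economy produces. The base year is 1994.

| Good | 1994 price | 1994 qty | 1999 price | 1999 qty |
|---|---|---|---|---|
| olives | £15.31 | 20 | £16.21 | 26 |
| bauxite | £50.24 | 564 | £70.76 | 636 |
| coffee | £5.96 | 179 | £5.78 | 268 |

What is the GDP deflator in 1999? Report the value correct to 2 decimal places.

138.37

Nominal GDP 1999 = 16.21·26 + 70.76·636 + 5.78·268 = 46973.86.
Real GDP 1999 (at 1994 prices) = 15.31·26 + 50.24·636 + 5.96·268 = 33947.98.
Deflator = Nominal/Real × 100 = 46973.86/33947.98 × 100 = 138.370.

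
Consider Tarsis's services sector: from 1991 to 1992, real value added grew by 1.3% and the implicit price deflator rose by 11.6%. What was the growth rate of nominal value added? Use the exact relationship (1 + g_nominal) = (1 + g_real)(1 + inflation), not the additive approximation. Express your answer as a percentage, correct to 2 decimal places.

(1 + g_nom) = (1 + g_real)(1 + π) = 1.0130 × 1.1160 = 1.13051.

13.05%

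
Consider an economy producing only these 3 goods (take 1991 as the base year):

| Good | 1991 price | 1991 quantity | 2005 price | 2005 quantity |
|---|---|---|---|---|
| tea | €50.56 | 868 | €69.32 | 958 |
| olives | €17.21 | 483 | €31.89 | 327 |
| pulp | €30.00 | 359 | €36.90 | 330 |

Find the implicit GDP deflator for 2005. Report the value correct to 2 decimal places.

139.16

Nominal GDP 2005 = 69.32·958 + 31.89·327 + 36.90·330 = 89013.59.
Real GDP 2005 (at 1991 prices) = 50.56·958 + 17.21·327 + 30.00·330 = 63964.15.
Deflator = Nominal/Real × 100 = 89013.59/63964.15 × 100 = 139.162.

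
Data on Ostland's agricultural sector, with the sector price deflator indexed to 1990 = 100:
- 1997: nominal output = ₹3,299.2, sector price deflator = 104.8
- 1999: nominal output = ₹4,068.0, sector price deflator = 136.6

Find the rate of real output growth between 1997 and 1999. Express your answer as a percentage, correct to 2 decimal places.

Deflate each year: 1997 → 3299.2/1.048 = 3148.09; 1999 → 4068.0/1.366 = 2978.04.
So real output changed by 2978.04/3148.09 − 1 = -0.0540, i.e. -5.40%.

-5.40%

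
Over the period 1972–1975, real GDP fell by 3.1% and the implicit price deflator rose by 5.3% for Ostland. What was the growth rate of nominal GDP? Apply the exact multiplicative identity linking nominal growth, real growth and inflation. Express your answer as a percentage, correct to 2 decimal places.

2.04%

(1 + g_nom) = (1 + g_real)(1 + π) = 0.9690 × 1.0530 = 1.02036.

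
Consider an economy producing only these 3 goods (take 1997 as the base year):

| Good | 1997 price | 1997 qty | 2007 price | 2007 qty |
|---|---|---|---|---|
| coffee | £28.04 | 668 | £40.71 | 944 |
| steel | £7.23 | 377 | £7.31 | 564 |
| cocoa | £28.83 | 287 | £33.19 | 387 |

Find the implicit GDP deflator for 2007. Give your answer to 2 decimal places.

132.83

Nominal GDP 2007 = 40.71·944 + 7.31·564 + 33.19·387 = 55397.61.
Real GDP 2007 (at 1997 prices) = 28.04·944 + 7.23·564 + 28.83·387 = 41704.69.
Deflator = Nominal/Real × 100 = 55397.61/41704.69 × 100 = 132.833.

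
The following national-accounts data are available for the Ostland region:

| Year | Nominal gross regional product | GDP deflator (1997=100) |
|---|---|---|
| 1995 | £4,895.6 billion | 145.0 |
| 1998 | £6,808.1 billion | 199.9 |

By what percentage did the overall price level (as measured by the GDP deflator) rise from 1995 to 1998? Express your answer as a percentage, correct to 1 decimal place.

Price-level change = 199.9 / 145.0 − 1 = 0.3786.

37.9%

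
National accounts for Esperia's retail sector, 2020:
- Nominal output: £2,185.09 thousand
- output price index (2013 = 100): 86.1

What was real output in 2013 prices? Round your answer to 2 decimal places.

Real output = Nominal / (output price index/100) = 2185.09 / 0.861 = 2537.85.

£2,537.85 thousand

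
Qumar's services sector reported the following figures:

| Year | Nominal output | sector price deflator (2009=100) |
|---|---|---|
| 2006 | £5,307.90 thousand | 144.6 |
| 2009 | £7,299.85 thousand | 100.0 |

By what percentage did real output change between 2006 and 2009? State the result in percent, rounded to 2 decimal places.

Real output 2006 = 5307.90 / 1.446 = 3670.75.
Real output 2009 = 7299.85 / 1.000 = 7299.85.
Real growth = 7299.85 / 3670.75 − 1 = 0.9887.

98.87%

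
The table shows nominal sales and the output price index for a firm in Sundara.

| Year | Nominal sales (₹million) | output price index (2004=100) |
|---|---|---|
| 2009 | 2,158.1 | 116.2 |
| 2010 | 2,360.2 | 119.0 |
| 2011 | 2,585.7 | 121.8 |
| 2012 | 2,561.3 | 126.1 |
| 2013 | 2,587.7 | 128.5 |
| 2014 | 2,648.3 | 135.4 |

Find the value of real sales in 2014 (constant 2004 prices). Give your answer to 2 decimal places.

Real sales 2014 = 2648.3 / 1.354 = 1955.91.

₹1,955.91 million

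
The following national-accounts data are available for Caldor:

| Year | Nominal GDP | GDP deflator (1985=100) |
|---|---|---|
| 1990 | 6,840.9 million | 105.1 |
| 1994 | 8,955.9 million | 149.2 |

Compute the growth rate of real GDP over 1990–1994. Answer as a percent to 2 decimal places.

Deflate each year: 1990 → 6840.9/1.051 = 6508.94; 1994 → 8955.9/1.492 = 6002.61.
So real GDP changed by 6002.61/6508.94 − 1 = -0.0778, i.e. -7.78%.

-7.78%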